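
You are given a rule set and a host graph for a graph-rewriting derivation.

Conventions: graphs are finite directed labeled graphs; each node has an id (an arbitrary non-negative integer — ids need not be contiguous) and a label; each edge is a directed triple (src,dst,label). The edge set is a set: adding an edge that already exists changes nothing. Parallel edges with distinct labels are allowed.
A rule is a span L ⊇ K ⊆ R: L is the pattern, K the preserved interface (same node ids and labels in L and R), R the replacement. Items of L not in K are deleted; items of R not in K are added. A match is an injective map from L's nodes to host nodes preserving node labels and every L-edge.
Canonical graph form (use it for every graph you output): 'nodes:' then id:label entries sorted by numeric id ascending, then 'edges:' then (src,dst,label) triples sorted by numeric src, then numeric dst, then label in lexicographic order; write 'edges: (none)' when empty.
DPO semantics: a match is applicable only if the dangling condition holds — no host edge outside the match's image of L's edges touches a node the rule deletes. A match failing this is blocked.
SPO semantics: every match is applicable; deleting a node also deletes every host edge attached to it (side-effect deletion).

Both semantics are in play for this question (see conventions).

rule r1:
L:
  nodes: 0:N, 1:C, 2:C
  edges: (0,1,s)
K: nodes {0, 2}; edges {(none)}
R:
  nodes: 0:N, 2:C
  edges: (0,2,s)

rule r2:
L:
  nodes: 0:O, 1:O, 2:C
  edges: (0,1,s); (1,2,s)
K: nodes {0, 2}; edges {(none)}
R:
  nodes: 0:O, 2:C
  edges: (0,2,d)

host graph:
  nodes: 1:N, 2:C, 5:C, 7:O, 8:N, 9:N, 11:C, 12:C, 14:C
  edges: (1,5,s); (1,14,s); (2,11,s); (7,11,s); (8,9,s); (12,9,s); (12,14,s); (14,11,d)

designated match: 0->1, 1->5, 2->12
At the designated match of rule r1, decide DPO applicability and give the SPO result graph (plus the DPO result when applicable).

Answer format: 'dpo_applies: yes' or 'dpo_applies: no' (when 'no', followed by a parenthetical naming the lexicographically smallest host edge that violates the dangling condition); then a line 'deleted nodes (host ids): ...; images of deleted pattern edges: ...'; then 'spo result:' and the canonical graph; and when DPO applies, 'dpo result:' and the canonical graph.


dpo_applies: yes
deleted nodes (host ids): 5; images of deleted pattern edges: (1,5,s)
spo result:
nodes: 1:N, 2:C, 7:O, 8:N, 9:N, 11:C, 12:C, 14:C
edges: (1,12,s); (1,14,s); (2,11,s); (7,11,s); (8,9,s); (12,9,s); (12,14,s); (14,11,d)
dpo result:
nodes: 1:N, 2:C, 7:O, 8:N, 9:N, 11:C, 12:C, 14:C
edges: (1,12,s); (1,14,s); (2,11,s); (7,11,s); (8,9,s); (12,9,s); (12,14,s); (14,11,d)


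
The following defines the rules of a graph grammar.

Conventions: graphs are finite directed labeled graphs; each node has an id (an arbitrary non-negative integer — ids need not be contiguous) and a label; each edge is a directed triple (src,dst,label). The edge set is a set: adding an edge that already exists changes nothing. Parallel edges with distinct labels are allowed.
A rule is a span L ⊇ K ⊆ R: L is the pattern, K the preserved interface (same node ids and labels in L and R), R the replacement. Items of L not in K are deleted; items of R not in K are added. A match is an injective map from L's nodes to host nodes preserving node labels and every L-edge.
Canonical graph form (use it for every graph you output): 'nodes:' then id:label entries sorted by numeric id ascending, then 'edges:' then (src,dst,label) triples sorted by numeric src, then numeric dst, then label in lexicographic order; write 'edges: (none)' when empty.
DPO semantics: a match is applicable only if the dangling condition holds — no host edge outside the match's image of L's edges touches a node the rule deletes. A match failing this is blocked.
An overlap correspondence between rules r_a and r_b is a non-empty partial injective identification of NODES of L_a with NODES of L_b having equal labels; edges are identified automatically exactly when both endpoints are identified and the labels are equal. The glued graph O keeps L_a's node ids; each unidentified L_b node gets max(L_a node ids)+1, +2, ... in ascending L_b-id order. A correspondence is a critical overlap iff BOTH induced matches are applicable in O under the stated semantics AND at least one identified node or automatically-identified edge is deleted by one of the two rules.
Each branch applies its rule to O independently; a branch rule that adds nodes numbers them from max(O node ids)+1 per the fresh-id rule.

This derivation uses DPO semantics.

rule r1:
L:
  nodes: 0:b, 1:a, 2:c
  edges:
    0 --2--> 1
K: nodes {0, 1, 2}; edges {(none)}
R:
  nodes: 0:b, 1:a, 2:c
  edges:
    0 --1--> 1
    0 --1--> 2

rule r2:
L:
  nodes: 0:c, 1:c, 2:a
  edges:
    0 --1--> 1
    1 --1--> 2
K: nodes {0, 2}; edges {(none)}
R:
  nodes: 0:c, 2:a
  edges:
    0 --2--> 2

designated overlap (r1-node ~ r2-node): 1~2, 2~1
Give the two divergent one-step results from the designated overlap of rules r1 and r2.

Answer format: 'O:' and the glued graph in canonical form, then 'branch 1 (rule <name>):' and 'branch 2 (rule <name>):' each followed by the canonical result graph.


O:
nodes: 0:b, 1:a, 2:c, 3:c
edges: (0,1,2); (2,1,1); (3,2,1)
branch 1 (rule r1):
nodes: 0:b, 1:a, 2:c, 3:c
edges: (0,1,1); (0,2,1); (2,1,1); (3,2,1)
branch 2 (rule r2):
nodes: 0:b, 1:a, 3:c
edges: (0,1,2); (3,1,2)


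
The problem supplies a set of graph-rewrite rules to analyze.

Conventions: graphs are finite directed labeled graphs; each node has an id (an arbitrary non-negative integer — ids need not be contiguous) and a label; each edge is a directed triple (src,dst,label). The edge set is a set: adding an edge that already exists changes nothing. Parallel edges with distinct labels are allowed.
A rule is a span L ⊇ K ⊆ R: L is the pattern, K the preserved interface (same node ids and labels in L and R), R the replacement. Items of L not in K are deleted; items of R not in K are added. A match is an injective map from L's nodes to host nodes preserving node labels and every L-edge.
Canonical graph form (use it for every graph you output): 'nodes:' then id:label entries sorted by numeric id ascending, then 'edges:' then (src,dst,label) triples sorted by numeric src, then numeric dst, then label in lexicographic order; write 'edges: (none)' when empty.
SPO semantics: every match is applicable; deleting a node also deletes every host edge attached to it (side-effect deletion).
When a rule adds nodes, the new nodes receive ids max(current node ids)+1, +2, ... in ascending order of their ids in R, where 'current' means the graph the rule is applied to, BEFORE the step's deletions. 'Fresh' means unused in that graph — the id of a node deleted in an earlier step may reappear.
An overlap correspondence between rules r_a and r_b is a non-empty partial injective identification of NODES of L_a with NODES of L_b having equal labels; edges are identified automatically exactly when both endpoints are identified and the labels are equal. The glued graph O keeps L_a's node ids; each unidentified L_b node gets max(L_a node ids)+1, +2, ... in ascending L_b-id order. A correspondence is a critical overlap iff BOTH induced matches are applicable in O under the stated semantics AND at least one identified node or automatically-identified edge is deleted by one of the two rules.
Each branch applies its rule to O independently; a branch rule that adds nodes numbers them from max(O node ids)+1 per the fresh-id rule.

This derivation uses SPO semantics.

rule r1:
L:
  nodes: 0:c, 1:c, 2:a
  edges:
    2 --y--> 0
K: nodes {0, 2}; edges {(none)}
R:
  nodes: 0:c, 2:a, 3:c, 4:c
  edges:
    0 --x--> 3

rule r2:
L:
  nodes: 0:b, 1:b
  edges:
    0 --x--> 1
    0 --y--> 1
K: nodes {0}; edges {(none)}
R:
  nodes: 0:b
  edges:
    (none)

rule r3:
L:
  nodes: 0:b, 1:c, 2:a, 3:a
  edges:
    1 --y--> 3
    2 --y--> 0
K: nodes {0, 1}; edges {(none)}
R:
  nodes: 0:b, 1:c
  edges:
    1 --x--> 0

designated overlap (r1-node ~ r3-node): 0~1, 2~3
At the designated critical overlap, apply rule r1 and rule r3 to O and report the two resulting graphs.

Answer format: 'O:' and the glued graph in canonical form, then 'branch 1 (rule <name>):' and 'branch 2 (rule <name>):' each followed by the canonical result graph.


O:
nodes: 0:c, 1:c, 2:a, 3:b, 4:a
edges: (0,2,y); (2,0,y); (4,3,y)
branch 1 (rule r1):
nodes: 0:c, 2:a, 3:b, 4:a, 5:c, 6:c
edges: (0,2,y); (0,5,x); (4,3,y)
branch 2 (rule r3):
nodes: 0:c, 1:c, 3:b
edges: (0,3,x)


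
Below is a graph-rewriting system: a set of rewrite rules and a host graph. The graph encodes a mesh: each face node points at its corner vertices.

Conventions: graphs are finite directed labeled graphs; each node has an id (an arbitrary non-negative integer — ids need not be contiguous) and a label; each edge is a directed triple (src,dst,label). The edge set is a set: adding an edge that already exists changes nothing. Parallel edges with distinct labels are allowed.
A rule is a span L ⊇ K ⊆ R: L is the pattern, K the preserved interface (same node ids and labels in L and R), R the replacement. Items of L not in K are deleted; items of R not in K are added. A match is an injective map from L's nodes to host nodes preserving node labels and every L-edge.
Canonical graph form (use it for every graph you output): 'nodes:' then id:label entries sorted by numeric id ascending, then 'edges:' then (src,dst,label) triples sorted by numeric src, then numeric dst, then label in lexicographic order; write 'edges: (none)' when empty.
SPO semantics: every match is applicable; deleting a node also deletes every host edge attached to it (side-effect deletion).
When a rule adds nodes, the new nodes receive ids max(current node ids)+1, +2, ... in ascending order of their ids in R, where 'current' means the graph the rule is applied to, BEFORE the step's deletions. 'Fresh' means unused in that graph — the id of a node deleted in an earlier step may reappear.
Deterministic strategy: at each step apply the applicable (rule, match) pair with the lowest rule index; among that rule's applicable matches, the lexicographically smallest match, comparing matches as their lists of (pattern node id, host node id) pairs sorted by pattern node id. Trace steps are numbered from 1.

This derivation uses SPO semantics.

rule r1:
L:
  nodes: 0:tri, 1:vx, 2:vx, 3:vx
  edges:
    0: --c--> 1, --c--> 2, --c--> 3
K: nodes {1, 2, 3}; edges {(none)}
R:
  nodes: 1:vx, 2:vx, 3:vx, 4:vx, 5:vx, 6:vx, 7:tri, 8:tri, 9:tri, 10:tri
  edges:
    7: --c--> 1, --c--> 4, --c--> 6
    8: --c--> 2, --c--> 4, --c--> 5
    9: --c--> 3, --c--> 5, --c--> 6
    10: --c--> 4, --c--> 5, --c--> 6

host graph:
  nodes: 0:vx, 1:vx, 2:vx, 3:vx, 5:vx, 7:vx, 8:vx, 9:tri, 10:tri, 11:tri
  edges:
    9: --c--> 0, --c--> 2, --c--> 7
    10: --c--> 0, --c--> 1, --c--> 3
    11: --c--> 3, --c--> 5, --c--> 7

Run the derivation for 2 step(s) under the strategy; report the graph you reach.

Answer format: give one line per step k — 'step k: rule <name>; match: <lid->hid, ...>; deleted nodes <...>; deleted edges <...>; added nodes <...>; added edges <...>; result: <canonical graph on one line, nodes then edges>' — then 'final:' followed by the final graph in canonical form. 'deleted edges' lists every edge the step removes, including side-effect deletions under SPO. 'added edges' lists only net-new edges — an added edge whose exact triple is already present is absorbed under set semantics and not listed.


step 1: rule r1; match: 0->9, 1->0, 2->2, 3->7; deleted nodes 9; deleted edges (9,0,c); (9,2,c); (9,7,c); added nodes 12, 13, 14, 15, 16, 17, 18; added edges (15,0,c); (15,12,c); (15,14,c); (16,2,c); (16,12,c); (16,13,c); (17,7,c); (17,13,c); (17,14,c); (18,12,c); (18,13,c); (18,14,c); result: nodes: 0:vx, 1:vx, 2:vx, 3:vx, 5:vx, 7:vx, 8:vx, 10:tri, 11:tri, 12:vx, 13:vx, 14:vx, 15:tri, 16:tri, 17:tri, 18:tri edges: (10,0,c); (10,1,c); (10,3,c); (11,3,c); (11,5,c); (11,7,c); (15,0,c); (15,12,c); (15,14,c); (16,2,c); (16,12,c); (16,13,c); (17,7,c); (17,13,c); (17,14,c); (18,12,c); (18,13,c); (18,14,c)
step 2: rule r1; match: 0->10, 1->0, 2->1, 3->3; deleted nodes 10; deleted edges (10,0,c); (10,1,c); (10,3,c); added nodes 19, 20, 21, 22, 23, 24, 25; added edges (22,0,c); (22,19,c); (22,21,c); (23,1,c); (23,19,c); (23,20,c); (24,3,c); (24,20,c); (24,21,c); (25,19,c); (25,20,c); (25,21,c); result: nodes: 0:vx, 1:vx, 2:vx, 3:vx, 5:vx, 7:vx, 8:vx, 11:tri, 12:vx, 13:vx, 14:vx, 15:tri, 16:tri, 17:tri, 18:tri, 19:vx, 20:vx, 21:vx, 22:tri, 23:tri, 24:tri, 25:tri edges: (11,3,c); (11,5,c); (11,7,c); (15,0,c); (15,12,c); (15,14,c); (16,2,c); (16,12,c); (16,13,c); (17,7,c); (17,13,c); (17,14,c); (18,12,c); (18,13,c); (18,14,c); (22,0,c); (22,19,c); (22,21,c); (23,1,c); (23,19,c); (23,20,c); (24,3,c); (24,20,c); (24,21,c); (25,19,c); (25,20,c); (25,21,c)
final:
nodes: 0:vx, 1:vx, 2:vx, 3:vx, 5:vx, 7:vx, 8:vx, 11:tri, 12:vx, 13:vx, 14:vx, 15:tri, 16:tri, 17:tri, 18:tri, 19:vx, 20:vx, 21:vx, 22:tri, 23:tri, 24:tri, 25:tri
edges: (11,3,c); (11,5,c); (11,7,c); (15,0,c); (15,12,c); (15,14,c); (16,2,c); (16,12,c); (16,13,c); (17,7,c); (17,13,c); (17,14,c); (18,12,c); (18,13,c); (18,14,c); (22,0,c); (22,19,c); (22,21,c); (23,1,c); (23,19,c); (23,20,c); (24,3,c); (24,20,c); (24,21,c); (25,19,c); (25,20,c); (25,21,c)


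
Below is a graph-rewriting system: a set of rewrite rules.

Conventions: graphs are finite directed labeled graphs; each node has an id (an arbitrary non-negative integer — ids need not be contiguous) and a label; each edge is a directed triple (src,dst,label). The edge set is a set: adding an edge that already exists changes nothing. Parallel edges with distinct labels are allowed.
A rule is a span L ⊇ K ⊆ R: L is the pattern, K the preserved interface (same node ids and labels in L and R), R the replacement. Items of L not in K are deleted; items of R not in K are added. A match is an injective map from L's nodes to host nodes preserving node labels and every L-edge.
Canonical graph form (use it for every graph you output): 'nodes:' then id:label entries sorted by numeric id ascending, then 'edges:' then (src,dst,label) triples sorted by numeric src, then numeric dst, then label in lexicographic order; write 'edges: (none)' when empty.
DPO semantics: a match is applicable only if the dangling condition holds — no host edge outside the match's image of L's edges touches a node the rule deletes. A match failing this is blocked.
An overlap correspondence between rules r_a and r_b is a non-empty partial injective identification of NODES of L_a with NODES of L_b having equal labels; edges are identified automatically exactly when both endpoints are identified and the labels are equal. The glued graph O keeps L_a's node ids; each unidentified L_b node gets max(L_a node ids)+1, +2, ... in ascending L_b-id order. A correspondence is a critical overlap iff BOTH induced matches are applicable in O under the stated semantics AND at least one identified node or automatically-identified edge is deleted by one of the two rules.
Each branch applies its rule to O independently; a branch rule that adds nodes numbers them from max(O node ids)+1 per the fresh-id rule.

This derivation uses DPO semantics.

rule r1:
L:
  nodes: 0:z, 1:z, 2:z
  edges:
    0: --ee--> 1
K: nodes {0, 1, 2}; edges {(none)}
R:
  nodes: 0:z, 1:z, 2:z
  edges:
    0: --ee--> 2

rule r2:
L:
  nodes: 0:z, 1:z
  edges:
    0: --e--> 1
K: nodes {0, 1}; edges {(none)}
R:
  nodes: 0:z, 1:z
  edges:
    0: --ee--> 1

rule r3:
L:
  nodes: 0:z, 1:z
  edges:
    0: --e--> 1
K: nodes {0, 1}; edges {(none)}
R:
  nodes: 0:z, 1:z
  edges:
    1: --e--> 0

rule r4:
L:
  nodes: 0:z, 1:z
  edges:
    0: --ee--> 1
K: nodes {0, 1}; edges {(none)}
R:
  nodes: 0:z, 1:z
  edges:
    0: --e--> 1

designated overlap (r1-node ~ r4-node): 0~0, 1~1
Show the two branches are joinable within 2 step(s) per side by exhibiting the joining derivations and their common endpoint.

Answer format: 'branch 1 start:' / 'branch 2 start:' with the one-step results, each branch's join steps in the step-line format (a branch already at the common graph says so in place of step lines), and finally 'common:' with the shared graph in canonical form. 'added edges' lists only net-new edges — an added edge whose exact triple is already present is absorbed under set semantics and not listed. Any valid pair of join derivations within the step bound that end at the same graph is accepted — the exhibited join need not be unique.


branch 1 start:
nodes: 0:z, 1:z, 2:z
edges: (0,2,ee)
branch 2 start:
nodes: 0:z, 1:z, 2:z
edges: (0,1,e)
branch 1 step 1: rule r1; match: 0->0, 1->2, 2->1; deleted nodes (none); deleted edges (0,2,ee); added nodes (none); added edges (0,1,ee); result: nodes: 0:z, 1:z, 2:z edges: (0,1,ee)
branch 2 step 1: rule r2; match: 0->0, 1->1; deleted nodes (none); deleted edges (0,1,e); added nodes (none); added edges (0,1,ee); result: nodes: 0:z, 1:z, 2:z edges: (0,1,ee)
common:
nodes: 0:z, 1:z, 2:z
edges: (0,1,ee)


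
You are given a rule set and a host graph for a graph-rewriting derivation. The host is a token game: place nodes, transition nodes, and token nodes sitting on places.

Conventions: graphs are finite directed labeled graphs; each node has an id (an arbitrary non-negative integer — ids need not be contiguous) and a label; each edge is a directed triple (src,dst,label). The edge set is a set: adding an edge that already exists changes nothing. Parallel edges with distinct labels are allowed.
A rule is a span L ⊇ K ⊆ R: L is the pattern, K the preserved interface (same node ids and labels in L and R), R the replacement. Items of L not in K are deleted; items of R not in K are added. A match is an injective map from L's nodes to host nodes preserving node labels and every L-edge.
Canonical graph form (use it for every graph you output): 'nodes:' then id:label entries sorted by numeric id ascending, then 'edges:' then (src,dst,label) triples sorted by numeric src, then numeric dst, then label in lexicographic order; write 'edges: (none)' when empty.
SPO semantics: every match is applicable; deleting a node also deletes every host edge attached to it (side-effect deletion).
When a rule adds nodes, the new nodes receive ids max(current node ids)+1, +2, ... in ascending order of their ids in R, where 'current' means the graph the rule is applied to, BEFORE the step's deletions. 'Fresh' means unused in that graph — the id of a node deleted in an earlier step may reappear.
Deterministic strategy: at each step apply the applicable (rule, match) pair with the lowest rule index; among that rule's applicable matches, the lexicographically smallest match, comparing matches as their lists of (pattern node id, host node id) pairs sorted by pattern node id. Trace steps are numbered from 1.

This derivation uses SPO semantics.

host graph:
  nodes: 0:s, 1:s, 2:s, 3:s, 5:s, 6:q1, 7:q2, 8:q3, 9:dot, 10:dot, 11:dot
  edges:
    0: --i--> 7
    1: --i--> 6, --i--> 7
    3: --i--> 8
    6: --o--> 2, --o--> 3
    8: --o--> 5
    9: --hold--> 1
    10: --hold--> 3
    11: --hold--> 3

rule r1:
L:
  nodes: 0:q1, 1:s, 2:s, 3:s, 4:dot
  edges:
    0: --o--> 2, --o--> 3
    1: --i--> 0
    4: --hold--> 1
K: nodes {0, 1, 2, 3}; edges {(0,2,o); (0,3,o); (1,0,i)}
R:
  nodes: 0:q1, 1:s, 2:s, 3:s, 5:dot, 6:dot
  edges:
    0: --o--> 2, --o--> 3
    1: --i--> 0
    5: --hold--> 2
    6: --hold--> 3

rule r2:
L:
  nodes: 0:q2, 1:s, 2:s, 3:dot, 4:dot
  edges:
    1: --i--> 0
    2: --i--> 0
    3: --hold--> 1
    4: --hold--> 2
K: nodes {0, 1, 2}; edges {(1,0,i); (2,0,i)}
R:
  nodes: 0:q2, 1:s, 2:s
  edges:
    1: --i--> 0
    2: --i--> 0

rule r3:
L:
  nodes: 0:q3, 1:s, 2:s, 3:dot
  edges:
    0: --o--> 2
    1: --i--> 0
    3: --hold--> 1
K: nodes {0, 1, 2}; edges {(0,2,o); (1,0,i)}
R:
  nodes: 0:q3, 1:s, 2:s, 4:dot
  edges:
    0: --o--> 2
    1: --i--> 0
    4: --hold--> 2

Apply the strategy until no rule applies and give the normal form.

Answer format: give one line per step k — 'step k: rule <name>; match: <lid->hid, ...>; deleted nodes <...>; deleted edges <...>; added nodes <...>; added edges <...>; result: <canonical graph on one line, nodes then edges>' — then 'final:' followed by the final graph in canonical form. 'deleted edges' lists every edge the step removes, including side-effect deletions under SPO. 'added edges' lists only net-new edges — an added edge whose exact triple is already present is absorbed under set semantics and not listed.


step 1: rule r1; match: 0->6, 1->1, 2->2, 3->3, 4->9; deleted nodes 9; deleted edges (9,1,hold); added nodes 12, 13; added edges (12,2,hold); (13,3,hold); result: nodes: 0:s, 1:s, 2:s, 3:s, 5:s, 6:q1, 7:q2, 8:q3, 10:dot, 11:dot, 12:dot, 13:dot edges: (0,7,i); (1,6,i); (1,7,i); (3,8,i); (6,2,o); (6,3,o); (8,5,o); (10,3,hold); (11,3,hold); (12,2,hold); (13,3,hold)
step 2: rule r3; match: 0->8, 1->3, 2->5, 3->10; deleted nodes 10; deleted edges (10,3,hold); added nodes 14; added edges (14,5,hold); result: nodes: 0:s, 1:s, 2:s, 3:s, 5:s, 6:q1, 7:q2, 8:q3, 11:dot, 12:dot, 13:dot, 14:dot edges: (0,7,i); (1,6,i); (1,7,i); (3,8,i); (6,2,o); (6,3,o); (8,5,o); (11,3,hold); (12,2,hold); (13,3,hold); (14,5,hold)
step 3: rule r3; match: 0->8, 1->3, 2->5, 3->11; deleted nodes 11; deleted edges (11,3,hold); added nodes 15; added edges (15,5,hold); result: nodes: 0:s, 1:s, 2:s, 3:s, 5:s, 6:q1, 7:q2, 8:q3, 12:dot, 13:dot, 14:dot, 15:dot edges: (0,7,i); (1,6,i); (1,7,i); (3,8,i); (6,2,o); (6,3,o); (8,5,o); (12,2,hold); (13,3,hold); (14,5,hold); (15,5,hold)
step 4: rule r3; match: 0->8, 1->3, 2->5, 3->13; deleted nodes 13; deleted edges (13,3,hold); added nodes 16; added edges (16,5,hold); result: nodes: 0:s, 1:s, 2:s, 3:s, 5:s, 6:q1, 7:q2, 8:q3, 12:dot, 14:dot, 15:dot, 16:dot edges: (0,7,i); (1,6,i); (1,7,i); (3,8,i); (6,2,o); (6,3,o); (8,5,o); (12,2,hold); (14,5,hold); (15,5,hold); (16,5,hold)
final:
nodes: 0:s, 1:s, 2:s, 3:s, 5:s, 6:q1, 7:q2, 8:q3, 12:dot, 14:dot, 15:dot, 16:dot
edges: (0,7,i); (1,6,i); (1,7,i); (3,8,i); (6,2,o); (6,3,o); (8,5,o); (12,2,hold); (14,5,hold); (15,5,hold); (16,5,hold)


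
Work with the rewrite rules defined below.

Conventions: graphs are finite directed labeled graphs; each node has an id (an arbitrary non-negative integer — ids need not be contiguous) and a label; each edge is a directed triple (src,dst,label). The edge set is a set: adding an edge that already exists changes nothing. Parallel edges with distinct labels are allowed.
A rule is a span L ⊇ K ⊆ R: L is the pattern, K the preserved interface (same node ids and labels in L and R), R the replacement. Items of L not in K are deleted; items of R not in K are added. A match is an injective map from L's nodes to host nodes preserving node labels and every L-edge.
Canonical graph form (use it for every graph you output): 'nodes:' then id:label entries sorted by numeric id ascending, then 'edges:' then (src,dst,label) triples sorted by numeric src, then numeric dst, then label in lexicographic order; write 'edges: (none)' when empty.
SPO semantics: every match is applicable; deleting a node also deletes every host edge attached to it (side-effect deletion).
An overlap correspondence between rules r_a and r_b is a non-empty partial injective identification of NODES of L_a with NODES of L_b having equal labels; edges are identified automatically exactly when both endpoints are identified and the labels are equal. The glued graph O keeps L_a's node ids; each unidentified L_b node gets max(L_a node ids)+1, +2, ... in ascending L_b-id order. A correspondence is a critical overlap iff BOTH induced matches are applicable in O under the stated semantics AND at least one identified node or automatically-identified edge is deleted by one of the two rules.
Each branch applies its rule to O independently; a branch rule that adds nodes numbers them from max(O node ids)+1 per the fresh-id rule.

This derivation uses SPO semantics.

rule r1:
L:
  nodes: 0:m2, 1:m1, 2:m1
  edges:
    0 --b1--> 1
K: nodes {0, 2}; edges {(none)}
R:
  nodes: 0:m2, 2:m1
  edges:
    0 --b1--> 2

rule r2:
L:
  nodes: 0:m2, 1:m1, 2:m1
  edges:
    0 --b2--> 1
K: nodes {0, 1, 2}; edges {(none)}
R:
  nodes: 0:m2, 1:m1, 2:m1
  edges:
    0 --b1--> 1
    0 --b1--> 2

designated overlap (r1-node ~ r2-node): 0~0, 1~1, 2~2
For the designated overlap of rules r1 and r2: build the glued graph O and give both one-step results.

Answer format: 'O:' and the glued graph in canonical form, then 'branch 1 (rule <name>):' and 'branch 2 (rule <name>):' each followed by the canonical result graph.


O:
nodes: 0:m2, 1:m1, 2:m1
edges: (0,1,b1); (0,1,b2)
branch 1 (rule r1):
nodes: 0:m2, 2:m1
edges: (0,2,b1)
branch 2 (rule r2):
nodes: 0:m2, 1:m1, 2:m1
edges: (0,1,b1); (0,2,b1)


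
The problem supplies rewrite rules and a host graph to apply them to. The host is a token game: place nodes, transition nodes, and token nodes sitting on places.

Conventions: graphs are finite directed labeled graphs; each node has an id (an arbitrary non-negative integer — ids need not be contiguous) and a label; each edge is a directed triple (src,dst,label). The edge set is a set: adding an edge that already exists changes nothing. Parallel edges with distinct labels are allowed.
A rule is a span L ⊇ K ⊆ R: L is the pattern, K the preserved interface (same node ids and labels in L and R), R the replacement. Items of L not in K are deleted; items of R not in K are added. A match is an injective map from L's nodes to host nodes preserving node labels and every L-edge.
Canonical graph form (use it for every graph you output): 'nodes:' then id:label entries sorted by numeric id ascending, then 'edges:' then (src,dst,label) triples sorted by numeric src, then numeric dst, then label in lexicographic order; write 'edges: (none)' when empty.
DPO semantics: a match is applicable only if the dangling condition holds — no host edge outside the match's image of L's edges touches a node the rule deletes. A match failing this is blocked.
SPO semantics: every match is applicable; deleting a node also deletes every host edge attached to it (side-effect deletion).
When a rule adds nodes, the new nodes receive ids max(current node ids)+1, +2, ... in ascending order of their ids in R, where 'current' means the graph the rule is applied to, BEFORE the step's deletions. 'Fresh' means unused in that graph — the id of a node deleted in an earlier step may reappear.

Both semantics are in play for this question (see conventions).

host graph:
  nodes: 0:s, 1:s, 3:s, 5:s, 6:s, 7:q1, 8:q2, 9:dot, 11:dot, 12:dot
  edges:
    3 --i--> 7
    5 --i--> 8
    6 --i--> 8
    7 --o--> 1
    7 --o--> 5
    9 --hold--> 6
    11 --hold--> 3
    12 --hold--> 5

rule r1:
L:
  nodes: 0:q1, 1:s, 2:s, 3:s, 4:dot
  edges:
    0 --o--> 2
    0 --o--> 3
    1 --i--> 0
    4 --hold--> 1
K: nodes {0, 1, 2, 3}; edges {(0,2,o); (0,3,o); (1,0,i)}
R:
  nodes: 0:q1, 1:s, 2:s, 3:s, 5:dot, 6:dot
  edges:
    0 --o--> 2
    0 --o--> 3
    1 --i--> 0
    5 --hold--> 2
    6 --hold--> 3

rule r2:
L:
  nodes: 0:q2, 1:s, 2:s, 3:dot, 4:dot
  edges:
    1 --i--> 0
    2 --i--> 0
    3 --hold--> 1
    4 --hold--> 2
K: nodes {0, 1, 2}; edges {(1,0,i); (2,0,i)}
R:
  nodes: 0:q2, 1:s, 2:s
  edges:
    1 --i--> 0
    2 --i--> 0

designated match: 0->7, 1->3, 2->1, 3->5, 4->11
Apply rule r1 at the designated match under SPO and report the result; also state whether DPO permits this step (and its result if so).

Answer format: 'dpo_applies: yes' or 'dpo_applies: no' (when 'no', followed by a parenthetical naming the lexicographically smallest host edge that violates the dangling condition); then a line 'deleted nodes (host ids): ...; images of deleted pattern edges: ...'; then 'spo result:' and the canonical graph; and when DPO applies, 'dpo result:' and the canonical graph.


dpo_applies: yes
deleted nodes (host ids): 11; images of deleted pattern edges: (11,3,hold)
spo result:
nodes: 0:s, 1:s, 3:s, 5:s, 6:s, 7:q1, 8:q2, 9:dot, 12:dot, 13:dot, 14:dot
edges: (3,7,i); (5,8,i); (6,8,i); (7,1,o); (7,5,o); (9,6,hold); (12,5,hold); (13,1,hold); (14,5,hold)
dpo result:
nodes: 0:s, 1:s, 3:s, 5:s, 6:s, 7:q1, 8:q2, 9:dot, 12:dot, 13:dot, 14:dot
edges: (3,7,i); (5,8,i); (6,8,i); (7,1,o); (7,5,o); (9,6,hold); (12,5,hold); (13,1,hold); (14,5,hold)


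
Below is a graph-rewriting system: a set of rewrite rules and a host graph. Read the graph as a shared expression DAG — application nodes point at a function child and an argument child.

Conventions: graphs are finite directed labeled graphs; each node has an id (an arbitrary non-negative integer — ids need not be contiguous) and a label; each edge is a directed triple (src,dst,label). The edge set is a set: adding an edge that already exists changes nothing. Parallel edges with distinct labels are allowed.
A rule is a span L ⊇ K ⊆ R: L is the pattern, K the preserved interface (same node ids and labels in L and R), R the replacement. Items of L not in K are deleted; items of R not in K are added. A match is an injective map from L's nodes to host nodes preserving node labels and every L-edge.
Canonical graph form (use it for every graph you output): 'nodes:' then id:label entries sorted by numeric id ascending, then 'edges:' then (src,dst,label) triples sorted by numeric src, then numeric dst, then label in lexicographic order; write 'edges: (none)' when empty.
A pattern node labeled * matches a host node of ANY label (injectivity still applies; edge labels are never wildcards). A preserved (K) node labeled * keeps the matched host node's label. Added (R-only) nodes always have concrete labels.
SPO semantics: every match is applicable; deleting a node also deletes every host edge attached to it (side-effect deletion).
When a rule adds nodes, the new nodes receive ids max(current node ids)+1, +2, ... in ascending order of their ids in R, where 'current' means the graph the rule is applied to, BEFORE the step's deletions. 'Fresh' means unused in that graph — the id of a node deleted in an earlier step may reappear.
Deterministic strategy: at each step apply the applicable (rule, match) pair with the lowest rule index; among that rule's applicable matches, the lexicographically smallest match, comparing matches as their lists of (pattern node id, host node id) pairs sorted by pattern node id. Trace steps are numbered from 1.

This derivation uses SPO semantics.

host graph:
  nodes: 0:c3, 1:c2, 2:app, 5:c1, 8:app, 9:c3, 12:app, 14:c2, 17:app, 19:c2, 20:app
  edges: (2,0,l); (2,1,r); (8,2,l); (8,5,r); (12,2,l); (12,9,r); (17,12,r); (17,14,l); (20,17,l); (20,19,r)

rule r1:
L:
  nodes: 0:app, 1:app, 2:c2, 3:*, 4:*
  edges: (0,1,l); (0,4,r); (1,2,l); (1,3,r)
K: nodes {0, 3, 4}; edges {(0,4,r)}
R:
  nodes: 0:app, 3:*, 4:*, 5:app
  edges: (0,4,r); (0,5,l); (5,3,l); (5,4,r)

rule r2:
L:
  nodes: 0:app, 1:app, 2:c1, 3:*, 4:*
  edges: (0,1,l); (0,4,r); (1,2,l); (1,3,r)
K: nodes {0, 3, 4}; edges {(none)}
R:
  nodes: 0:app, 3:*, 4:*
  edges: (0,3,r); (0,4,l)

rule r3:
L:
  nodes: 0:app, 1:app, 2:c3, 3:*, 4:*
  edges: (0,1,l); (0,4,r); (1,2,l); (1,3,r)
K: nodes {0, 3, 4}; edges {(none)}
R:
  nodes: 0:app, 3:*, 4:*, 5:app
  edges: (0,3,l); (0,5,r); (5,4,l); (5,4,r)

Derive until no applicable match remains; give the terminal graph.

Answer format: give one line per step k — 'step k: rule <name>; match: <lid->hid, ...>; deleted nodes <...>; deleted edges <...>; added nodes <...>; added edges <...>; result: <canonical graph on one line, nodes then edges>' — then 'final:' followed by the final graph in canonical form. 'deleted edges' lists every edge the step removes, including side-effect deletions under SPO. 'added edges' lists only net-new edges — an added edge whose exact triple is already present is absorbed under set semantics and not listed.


step 1: rule r1; match: 0->20, 1->17, 2->14, 3->12, 4->19; deleted nodes 14, 17; deleted edges (17,12,r); (17,14,l); (20,17,l); added nodes 21; added edges (20,21,l); (21,12,l); (21,19,r); result: nodes: 0:c3, 1:c2, 2:app, 5:c1, 8:app, 9:c3, 12:app, 19:c2, 20:app, 21:app edges: (2,0,l); (2,1,r); (8,2,l); (8,5,r); (12,2,l); (12,9,r); (20,19,r); (20,21,l); (21,12,l); (21,19,r)
step 2: rule r3; match: 0->8, 1->2, 2->0, 3->1, 4->5; deleted nodes 0, 2; deleted edges (2,0,l); (2,1,r); (8,2,l); (8,5,r); (12,2,l); added nodes 22; added edges (8,1,l); (8,22,r); (22,5,l); (22,5,r); result: nodes: 1:c2, 5:c1, 8:app, 9:c3, 12:app, 19:c2, 20:app, 21:app, 22:app edges: (8,1,l); (8,22,r); (12,9,r); (20,19,r); (20,21,l); (21,12,l); (21,19,r); (22,5,l); (22,5,r)
final:
nodes: 1:c2, 5:c1, 8:app, 9:c3, 12:app, 19:c2, 20:app, 21:app, 22:app
edges: (8,1,l); (8,22,r); (12,9,r); (20,19,r); (20,21,l); (21,12,l); (21,19,r); (22,5,l); (22,5,r)


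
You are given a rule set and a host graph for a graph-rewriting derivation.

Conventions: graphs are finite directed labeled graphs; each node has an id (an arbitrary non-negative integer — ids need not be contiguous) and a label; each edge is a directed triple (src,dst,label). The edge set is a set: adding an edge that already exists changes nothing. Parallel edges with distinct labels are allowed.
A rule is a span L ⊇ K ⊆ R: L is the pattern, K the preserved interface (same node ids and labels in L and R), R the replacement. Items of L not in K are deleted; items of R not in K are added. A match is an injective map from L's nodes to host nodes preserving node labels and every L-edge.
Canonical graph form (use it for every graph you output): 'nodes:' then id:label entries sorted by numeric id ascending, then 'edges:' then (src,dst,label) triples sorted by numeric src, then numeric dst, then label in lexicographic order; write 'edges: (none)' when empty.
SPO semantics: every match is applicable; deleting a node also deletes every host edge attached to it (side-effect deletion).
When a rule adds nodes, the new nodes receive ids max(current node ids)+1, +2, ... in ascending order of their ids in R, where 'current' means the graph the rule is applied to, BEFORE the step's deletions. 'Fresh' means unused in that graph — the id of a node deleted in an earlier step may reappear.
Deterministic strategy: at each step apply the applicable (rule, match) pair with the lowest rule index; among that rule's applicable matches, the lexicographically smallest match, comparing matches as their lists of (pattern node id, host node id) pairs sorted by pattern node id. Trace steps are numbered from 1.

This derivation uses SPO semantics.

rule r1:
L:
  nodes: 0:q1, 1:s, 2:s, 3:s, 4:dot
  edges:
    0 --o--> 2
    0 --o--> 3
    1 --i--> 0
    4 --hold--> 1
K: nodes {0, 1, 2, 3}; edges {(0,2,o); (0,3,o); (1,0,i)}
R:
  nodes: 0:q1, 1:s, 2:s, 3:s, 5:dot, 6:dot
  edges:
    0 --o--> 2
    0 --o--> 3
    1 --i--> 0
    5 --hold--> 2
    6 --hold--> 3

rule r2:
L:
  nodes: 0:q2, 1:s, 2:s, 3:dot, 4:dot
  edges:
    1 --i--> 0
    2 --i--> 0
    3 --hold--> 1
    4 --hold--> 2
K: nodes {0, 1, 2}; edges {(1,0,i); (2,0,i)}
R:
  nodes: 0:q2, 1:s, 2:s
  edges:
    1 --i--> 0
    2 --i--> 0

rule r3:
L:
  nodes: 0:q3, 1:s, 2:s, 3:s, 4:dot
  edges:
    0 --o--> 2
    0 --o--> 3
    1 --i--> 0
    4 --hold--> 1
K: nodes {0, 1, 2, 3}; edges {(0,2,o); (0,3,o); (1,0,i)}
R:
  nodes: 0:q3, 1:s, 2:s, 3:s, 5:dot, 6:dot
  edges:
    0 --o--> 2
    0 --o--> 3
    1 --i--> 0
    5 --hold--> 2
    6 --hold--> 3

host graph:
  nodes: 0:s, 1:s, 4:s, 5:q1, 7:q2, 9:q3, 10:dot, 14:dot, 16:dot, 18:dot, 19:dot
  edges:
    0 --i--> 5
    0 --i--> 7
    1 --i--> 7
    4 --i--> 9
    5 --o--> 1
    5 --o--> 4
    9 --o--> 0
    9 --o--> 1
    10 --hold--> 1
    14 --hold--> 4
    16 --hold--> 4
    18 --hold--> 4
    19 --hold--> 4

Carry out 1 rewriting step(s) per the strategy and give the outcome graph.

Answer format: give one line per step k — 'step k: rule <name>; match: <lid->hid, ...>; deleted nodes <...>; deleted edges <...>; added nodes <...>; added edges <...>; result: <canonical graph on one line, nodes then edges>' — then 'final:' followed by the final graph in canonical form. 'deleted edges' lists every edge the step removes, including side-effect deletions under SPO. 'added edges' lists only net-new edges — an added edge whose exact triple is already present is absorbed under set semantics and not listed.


step 1: rule r3; match: 0->9, 1->4, 2->0, 3->1, 4->14; deleted nodes 14; deleted edges (14,4,hold); added nodes 20, 21; added edges (20,0,hold); (21,1,hold); result: nodes: 0:s, 1:s, 4:s, 5:q1, 7:q2, 9:q3, 10:dot, 16:dot, 18:dot, 19:dot, 20:dot, 21:dot edges: (0,5,i); (0,7,i); (1,7,i); (4,9,i); (5,1,o); (5,4,o); (9,0,o); (9,1,o); (10,1,hold); (16,4,hold); (18,4,hold); (19,4,hold); (20,0,hold); (21,1,hold)
final:
nodes: 0:s, 1:s, 4:s, 5:q1, 7:q2, 9:q3, 10:dot, 16:dot, 18:dot, 19:dot, 20:dot, 21:dot
edges: (0,5,i); (0,7,i); (1,7,i); (4,9,i); (5,1,o); (5,4,o); (9,0,o); (9,1,o); (10,1,hold); (16,4,hold); (18,4,hold); (19,4,hold); (20,0,hold); (21,1,hold)


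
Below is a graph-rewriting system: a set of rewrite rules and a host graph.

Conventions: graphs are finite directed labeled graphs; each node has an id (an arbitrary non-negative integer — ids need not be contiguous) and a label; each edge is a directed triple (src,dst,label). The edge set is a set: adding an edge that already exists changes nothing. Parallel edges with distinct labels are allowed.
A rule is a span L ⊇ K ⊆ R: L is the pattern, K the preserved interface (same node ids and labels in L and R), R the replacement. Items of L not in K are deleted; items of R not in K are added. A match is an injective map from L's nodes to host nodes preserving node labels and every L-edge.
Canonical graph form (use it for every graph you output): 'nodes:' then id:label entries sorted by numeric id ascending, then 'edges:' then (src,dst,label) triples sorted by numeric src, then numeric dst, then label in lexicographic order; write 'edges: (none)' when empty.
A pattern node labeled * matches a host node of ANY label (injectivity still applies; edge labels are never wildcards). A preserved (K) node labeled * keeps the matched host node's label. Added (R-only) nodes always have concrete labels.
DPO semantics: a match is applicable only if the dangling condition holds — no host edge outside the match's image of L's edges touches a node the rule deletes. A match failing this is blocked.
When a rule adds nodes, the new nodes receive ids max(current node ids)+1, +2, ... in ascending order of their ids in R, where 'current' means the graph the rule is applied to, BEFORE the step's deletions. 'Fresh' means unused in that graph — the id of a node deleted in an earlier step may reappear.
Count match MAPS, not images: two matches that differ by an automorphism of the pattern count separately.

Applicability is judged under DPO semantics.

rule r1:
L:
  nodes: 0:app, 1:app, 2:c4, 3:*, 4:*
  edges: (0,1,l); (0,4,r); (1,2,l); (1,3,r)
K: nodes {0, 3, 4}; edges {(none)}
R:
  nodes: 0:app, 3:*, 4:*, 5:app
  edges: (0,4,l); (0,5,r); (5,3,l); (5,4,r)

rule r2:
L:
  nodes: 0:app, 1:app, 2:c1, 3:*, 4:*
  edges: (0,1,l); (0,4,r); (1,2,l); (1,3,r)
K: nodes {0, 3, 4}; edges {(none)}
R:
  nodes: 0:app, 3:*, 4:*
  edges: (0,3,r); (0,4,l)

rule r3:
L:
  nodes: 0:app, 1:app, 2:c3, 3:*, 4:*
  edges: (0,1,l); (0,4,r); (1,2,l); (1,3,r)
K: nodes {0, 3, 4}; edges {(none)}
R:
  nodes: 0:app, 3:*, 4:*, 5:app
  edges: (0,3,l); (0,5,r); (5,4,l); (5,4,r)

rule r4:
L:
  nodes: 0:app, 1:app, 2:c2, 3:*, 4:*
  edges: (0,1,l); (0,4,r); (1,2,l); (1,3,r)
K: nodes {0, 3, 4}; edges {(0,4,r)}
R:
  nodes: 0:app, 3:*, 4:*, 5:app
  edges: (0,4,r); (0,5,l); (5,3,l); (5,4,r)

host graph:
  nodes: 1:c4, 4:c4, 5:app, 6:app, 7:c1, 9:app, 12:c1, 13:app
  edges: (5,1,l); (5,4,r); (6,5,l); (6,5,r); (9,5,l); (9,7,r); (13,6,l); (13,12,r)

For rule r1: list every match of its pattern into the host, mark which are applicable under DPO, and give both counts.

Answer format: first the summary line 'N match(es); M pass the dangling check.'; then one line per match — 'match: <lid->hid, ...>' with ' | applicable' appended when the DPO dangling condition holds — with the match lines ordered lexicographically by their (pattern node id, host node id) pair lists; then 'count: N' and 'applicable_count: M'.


1 match(es); 0 pass the dangling check.
match: 0->9, 1->5, 2->1, 3->4, 4->7
count: 1
applicable_count: 0


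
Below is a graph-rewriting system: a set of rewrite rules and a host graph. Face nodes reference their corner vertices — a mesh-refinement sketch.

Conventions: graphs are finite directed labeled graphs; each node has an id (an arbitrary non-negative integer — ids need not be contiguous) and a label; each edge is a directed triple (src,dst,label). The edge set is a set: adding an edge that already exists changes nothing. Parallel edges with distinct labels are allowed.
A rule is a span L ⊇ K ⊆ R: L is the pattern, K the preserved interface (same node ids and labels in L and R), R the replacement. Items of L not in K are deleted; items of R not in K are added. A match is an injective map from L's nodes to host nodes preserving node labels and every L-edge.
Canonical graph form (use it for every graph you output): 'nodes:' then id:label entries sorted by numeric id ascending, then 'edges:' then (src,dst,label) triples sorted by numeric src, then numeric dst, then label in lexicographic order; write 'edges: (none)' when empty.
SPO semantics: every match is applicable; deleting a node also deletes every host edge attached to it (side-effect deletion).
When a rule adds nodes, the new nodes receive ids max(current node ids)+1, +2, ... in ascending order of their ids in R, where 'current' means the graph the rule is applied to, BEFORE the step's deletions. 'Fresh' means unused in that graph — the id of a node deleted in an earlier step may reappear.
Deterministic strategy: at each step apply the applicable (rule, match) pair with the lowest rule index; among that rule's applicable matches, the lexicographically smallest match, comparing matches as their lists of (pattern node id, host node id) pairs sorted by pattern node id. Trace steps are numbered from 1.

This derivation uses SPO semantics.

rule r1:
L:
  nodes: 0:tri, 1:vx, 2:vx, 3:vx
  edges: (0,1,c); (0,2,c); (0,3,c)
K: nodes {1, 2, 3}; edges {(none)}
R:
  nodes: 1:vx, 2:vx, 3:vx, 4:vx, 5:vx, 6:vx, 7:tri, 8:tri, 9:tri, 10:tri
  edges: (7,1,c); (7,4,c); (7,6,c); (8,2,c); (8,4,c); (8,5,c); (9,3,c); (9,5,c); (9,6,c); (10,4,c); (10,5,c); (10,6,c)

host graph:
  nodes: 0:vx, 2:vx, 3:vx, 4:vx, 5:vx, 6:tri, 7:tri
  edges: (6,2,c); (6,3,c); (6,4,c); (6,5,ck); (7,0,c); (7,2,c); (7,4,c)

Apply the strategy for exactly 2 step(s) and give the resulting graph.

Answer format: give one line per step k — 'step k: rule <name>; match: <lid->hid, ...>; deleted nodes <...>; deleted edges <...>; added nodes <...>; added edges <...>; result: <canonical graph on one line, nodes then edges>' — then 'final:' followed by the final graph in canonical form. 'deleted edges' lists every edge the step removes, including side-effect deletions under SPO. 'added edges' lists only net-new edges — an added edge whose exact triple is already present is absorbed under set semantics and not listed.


step 1: rule r1; match: 0->6, 1->2, 2->3, 3->4; deleted nodes 6; deleted edges (6,2,c); (6,3,c); (6,4,c); (6,5,ck); added nodes 8, 9, 10, 11, 12, 13, 14; added edges (11,2,c); (11,8,c); (11,10,c); (12,3,c); (12,8,c); (12,9,c); (13,4,c); (13,9,c); (13,10,c); (14,8,c); (14,9,c); (14,10,c); result: nodes: 0:vx, 2:vx, 3:vx, 4:vx, 5:vx, 7:tri, 8:vx, 9:vx, 10:vx, 11:tri, 12:tri, 13:tri, 14:tri edges: (7,0,c); (7,2,c); (7,4,c); (11,2,c); (11,8,c); (11,10,c); (12,3,c); (12,8,c); (12,9,c); (13,4,c); (13,9,c); (13,10,c); (14,8,c); (14,9,c); (14,10,c)
step 2: rule r1; match: 0->7, 1->0, 2->2, 3->4; deleted nodes 7; deleted edges (7,0,c); (7,2,c); (7,4,c); added nodes 15, 16, 17, 18, 19, 20, 21; added edges (18,0,c); (18,15,c); (18,17,c); (19,2,c); (19,15,c); (19,16,c); (20,4,c); (20,16,c); (20,17,c); (21,15,c); (21,16,c); (21,17,c); result: nodes: 0:vx, 2:vx, 3:vx, 4:vx, 5:vx, 8:vx, 9:vx, 10:vx, 11:tri, 12:tri, 13:tri, 14:tri, 15:vx, 16:vx, 17:vx, 18:tri, 19:tri, 20:tri, 21:tri edges: (11,2,c); (11,8,c); (11,10,c); (12,3,c); (12,8,c); (12,9,c); (13,4,c); (13,9,c); (13,10,c); (14,8,c); (14,9,c); (14,10,c); (18,0,c); (18,15,c); (18,17,c); (19,2,c); (19,15,c); (19,16,c); (20,4,c); (20,16,c); (20,17,c); (21,15,c); (21,16,c); (21,17,c)
final:
nodes: 0:vx, 2:vx, 3:vx, 4:vx, 5:vx, 8:vx, 9:vx, 10:vx, 11:tri, 12:tri, 13:tri, 14:tri, 15:vx, 16:vx, 17:vx, 18:tri, 19:tri, 20:tri, 21:tri
edges: (11,2,c); (11,8,c); (11,10,c); (12,3,c); (12,8,c); (12,9,c); (13,4,c); (13,9,c); (13,10,c); (14,8,c); (14,9,c); (14,10,c); (18,0,c); (18,15,c); (18,17,c); (19,2,c); (19,15,c); (19,16,c); (20,4,c); (20,16,c); (20,17,c); (21,15,c); (21,16,c); (21,17,c)
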